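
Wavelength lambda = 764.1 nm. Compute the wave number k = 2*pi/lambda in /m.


k = 2 * pi / lambda
= 6.2832 / (764.1e-9)
= 6.2832 / 7.6410e-07
= 8.2230e+06 /m

8.2230e+06


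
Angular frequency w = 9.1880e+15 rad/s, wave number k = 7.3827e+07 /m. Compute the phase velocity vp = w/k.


vp = w / k
= 9.1880e+15 / 7.3827e+07
= 1.2445e+08 m/s

1.2445e+08


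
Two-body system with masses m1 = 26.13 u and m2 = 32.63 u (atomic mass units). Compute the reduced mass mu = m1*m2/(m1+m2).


mu = m1 * m2 / (m1 + m2)
= 26.13 * 32.63 / (26.13 + 32.63)
= 852.6219 / 58.76
= 14.5102 u

14.5102


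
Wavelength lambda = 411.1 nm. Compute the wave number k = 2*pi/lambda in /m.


k = 2 * pi / lambda
= 6.2832 / (411.1e-9)
= 6.2832 / 4.1110e-07
= 1.5284e+07 /m

1.5284e+07


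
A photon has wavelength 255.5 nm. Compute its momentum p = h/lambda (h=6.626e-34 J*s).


p = h / lambda
= 6.626e-34 / (255.5e-9)
= 6.626e-34 / 2.5550e-07
= 2.5933e-27 kg*m/s

2.5933e-27


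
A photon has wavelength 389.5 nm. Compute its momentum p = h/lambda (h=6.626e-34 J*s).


p = h / lambda
= 6.626e-34 / (389.5e-9)
= 6.626e-34 / 3.8950e-07
= 1.7012e-27 kg*m/s

1.7012e-27


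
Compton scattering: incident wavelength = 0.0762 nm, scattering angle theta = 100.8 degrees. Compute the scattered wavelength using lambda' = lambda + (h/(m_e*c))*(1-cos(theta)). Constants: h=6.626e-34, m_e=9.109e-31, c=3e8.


Compton wavelength: h/(m_e*c) = 2.4247e-12 m
d_lambda = 2.4247e-12 * (1 - cos(100.8 deg))
= 2.4247e-12 * 1.187381
= 2.8791e-12 m = 0.002879 nm
lambda' = 0.0762 + 0.002879
= 0.079079 nm

0.079079


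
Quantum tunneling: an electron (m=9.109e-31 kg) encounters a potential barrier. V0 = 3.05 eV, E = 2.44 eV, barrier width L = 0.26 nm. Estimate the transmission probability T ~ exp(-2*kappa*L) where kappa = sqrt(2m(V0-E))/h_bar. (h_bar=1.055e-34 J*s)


V0 - E = 0.61 eV = 9.7722e-20 J
kappa = sqrt(2 * m * (V0-E)) / h_bar
= sqrt(2 * 9.109e-31 * 9.7722e-20) / 1.055e-34
= 3.9994e+09 /m
2*kappa*L = 2 * 3.9994e+09 * 0.26e-9
= 2.0797
T = exp(-2.0797) = 1.249697e-01

1.249697e-01


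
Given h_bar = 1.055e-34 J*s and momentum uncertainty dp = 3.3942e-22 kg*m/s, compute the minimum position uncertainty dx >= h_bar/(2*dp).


dx = h_bar / (2 * dp)
= 1.055e-34 / (2 * 3.3942e-22)
= 1.055e-34 / 6.7884e-22
= 1.5541e-13 m

1.5541e-13


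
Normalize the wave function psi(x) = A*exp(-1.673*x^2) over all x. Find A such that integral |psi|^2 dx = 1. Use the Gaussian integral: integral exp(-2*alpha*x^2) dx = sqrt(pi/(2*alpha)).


integral |psi|^2 dx = A^2 * sqrt(pi/(2*alpha)) = 1
A^2 = sqrt(2*alpha/pi)
= sqrt(2 * 1.673 / pi)
= 1.03202
A = sqrt(1.03202)
= 1.0159

1.0159


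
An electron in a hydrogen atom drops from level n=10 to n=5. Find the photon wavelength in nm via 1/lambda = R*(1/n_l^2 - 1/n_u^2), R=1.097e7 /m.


1/lambda = R * (1/n_l^2 - 1/n_u^2)
= 1.097e7 * (1/5^2 - 1/10^2)
= 1.097e7 * (0.04 - 0.01)
= 1.097e7 * 0.03
= 3.2910e+05 /m
lambda = 1 / 3.2910e+05 = 3038.5901 nm

3038.5901


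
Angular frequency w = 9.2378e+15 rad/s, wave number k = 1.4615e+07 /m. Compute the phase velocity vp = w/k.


vp = w / k
= 9.2378e+15 / 1.4615e+07
= 6.3208e+08 m/s

6.3208e+08


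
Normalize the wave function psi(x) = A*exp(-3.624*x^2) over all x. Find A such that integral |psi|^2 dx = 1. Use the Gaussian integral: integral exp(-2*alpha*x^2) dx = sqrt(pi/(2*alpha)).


integral |psi|^2 dx = A^2 * sqrt(pi/(2*alpha)) = 1
A^2 = sqrt(2*alpha/pi)
= sqrt(2 * 3.624 / pi)
= 1.518917
A = sqrt(1.518917)
= 1.2324

1.2324


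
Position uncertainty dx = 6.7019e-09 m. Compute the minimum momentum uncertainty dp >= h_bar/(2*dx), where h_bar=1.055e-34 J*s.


dp = h_bar / (2 * dx)
= 1.055e-34 / (2 * 6.7019e-09)
= 1.055e-34 / 1.3404e-08
= 7.8709e-27 kg*m/s

7.8709e-27


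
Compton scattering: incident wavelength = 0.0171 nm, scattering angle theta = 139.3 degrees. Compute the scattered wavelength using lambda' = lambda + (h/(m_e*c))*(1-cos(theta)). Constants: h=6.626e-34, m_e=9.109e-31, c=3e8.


Compton wavelength: h/(m_e*c) = 2.4247e-12 m
d_lambda = 2.4247e-12 * (1 - cos(139.3 deg))
= 2.4247e-12 * 1.758134
= 4.2630e-12 m = 0.004263 nm
lambda' = 0.0171 + 0.004263
= 0.021363 nm

0.021363


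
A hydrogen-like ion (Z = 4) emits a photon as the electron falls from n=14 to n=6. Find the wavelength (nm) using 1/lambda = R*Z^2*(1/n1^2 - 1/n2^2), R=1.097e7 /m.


1/lambda = R * Z^2 * (1/n1^2 - 1/n2^2)
= 1.097e7 * 4^2 * (1/6^2 - 1/14^2)
= 1.097e7 * 16 * (0.027778 - 0.005102)
= 3.9800e+06 /m
lambda = 1 / 3.9800e+06
= 251.2534 nm

251.2534


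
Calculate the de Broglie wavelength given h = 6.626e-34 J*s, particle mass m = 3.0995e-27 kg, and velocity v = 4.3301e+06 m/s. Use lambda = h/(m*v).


lambda = h / (m * v)
= 6.626e-34 / (3.0995e-27 * 4.3301e+06)
= 6.626e-34 / 1.3421e-20
= 4.9370e-14 m

4.9370e-14


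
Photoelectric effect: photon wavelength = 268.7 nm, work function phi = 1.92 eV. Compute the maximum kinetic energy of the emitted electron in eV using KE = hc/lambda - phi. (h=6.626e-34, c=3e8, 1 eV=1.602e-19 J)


E_photon = hc / lambda
= (6.626e-34)(3e8) / (268.7e-9)
= 7.3978e-19 J
= 4.6179 eV
KE = E_photon - phi
= 4.6179 - 1.92
= 2.6979 eV

2.6979


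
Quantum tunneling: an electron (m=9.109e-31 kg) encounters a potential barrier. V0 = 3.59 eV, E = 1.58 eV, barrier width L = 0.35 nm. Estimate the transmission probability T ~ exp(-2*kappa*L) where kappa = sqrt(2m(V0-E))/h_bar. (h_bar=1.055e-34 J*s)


V0 - E = 2.01 eV = 3.2200e-19 J
kappa = sqrt(2 * m * (V0-E)) / h_bar
= sqrt(2 * 9.109e-31 * 3.2200e-19) / 1.055e-34
= 7.2598e+09 /m
2*kappa*L = 2 * 7.2598e+09 * 0.35e-9
= 5.0819
T = exp(-5.0819) = 6.208168e-03

6.208168e-03


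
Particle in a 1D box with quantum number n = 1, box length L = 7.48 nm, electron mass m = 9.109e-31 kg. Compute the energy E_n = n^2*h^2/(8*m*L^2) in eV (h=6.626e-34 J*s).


E = n^2 * h^2 / (8 * m * L^2)
= 1^2 * (6.626e-34)^2 / (8 * 9.109e-31 * (7.48e-9)^2)
= 1 * 4.3904e-67 / (8 * 9.109e-31 * 5.5950e-17)
= 1.0768e-21 J
= 0.0067 eV

0.0067


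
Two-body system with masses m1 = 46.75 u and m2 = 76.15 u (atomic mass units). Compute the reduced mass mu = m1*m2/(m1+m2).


mu = m1 * m2 / (m1 + m2)
= 46.75 * 76.15 / (46.75 + 76.15)
= 3560.0125 / 122.9
= 28.9667 u

28.9667


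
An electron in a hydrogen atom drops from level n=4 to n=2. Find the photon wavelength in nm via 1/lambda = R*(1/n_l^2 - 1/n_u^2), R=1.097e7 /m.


1/lambda = R * (1/n_l^2 - 1/n_u^2)
= 1.097e7 * (1/2^2 - 1/4^2)
= 1.097e7 * (0.25 - 0.0625)
= 1.097e7 * 0.1875
= 2.0569e+06 /m
lambda = 1 / 2.0569e+06 = 486.1744 nm

486.1744


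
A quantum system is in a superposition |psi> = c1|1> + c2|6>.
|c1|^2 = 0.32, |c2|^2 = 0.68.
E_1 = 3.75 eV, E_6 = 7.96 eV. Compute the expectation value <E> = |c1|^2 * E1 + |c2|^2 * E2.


<E> = |c1|^2 * E1 + |c2|^2 * E2
= 0.32 * 3.75 + 0.68 * 7.96
= 1.2 + 5.4128
= 6.6128 eV

6.6128


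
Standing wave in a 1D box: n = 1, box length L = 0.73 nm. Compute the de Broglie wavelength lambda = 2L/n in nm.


lambda = 2L / n
= 2 * 0.73 / 1
= 1.46 / 1
= 1.46 nm

1.46


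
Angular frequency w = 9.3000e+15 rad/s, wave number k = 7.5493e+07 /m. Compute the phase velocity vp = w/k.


vp = w / k
= 9.3000e+15 / 7.5493e+07
= 1.2319e+08 m/s

1.2319e+08


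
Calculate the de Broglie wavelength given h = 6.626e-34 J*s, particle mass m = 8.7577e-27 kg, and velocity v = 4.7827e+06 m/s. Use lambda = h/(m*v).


lambda = h / (m * v)
= 6.626e-34 / (8.7577e-27 * 4.7827e+06)
= 6.626e-34 / 4.1885e-20
= 1.5819e-14 m

1.5819e-14


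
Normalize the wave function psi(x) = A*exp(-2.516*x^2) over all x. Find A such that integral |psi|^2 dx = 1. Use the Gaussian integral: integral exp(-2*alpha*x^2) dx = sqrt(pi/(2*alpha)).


integral |psi|^2 dx = A^2 * sqrt(pi/(2*alpha)) = 1
A^2 = sqrt(2*alpha/pi)
= sqrt(2 * 2.516 / pi)
= 1.265597
A = sqrt(1.265597)
= 1.125

1.125


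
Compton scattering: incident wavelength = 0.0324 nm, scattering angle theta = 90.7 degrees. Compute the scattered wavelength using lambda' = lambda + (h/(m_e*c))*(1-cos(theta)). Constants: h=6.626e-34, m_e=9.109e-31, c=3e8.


Compton wavelength: h/(m_e*c) = 2.4247e-12 m
d_lambda = 2.4247e-12 * (1 - cos(90.7 deg))
= 2.4247e-12 * 1.012217
= 2.4543e-12 m = 0.002454 nm
lambda' = 0.0324 + 0.002454
= 0.034854 nm

0.034854


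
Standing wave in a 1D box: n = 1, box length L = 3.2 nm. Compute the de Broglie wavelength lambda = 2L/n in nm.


lambda = 2L / n
= 2 * 3.2 / 1
= 6.4 / 1
= 6.4 nm

6.4


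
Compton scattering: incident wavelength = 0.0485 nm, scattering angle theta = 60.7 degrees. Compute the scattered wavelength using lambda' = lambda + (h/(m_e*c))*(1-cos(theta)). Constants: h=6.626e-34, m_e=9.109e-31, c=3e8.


Compton wavelength: h/(m_e*c) = 2.4247e-12 m
d_lambda = 2.4247e-12 * (1 - cos(60.7 deg))
= 2.4247e-12 * 0.510618
= 1.2381e-12 m = 0.001238 nm
lambda' = 0.0485 + 0.001238
= 0.049738 nm

0.049738


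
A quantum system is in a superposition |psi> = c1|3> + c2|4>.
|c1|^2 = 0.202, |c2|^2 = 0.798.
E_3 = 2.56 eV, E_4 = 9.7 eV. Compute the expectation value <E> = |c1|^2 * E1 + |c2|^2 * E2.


<E> = |c1|^2 * E1 + |c2|^2 * E2
= 0.202 * 2.56 + 0.798 * 9.7
= 0.5171 + 7.7406
= 8.2577 eV

8.2577


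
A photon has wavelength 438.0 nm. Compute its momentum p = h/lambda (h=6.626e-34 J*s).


p = h / lambda
= 6.626e-34 / (438.0e-9)
= 6.626e-34 / 4.3800e-07
= 1.5128e-27 kg*m/s

1.5128e-27


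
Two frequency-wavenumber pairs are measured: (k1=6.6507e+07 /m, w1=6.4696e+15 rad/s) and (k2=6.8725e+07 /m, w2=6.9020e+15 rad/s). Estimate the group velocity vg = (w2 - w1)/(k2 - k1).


vg = (w2 - w1) / (k2 - k1)
= (6.9020e+15 - 6.4696e+15) / (6.8725e+07 - 6.6507e+07)
= 4.3240e+14 / 2.2180e+06
= 1.9495e+08 m/s

1.9495e+08


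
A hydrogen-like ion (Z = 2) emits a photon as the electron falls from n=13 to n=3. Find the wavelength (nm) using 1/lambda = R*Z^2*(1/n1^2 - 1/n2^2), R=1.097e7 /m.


1/lambda = R * Z^2 * (1/n1^2 - 1/n2^2)
= 1.097e7 * 2^2 * (1/3^2 - 1/13^2)
= 1.097e7 * 4 * (0.111111 - 0.005917)
= 4.6159e+06 /m
lambda = 1 / 4.6159e+06
= 216.642 nm

216.642


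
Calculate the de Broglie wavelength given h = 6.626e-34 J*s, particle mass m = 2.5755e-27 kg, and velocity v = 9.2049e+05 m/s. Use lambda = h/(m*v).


lambda = h / (m * v)
= 6.626e-34 / (2.5755e-27 * 9.2049e+05)
= 6.626e-34 / 2.3707e-21
= 2.7949e-13 m

2.7949e-13


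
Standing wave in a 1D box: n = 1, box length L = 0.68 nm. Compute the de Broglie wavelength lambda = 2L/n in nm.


lambda = 2L / n
= 2 * 0.68 / 1
= 1.36 / 1
= 1.36 nm

1.36


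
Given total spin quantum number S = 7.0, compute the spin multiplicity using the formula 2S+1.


Spin multiplicity = 2S + 1
= 2 * 7.0 + 1
= 14.0 + 1
= 15

15


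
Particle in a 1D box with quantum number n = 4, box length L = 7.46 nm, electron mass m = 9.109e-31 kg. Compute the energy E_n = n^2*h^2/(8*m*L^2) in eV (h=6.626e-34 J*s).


E = n^2 * h^2 / (8 * m * L^2)
= 4^2 * (6.626e-34)^2 / (8 * 9.109e-31 * (7.46e-9)^2)
= 16 * 4.3904e-67 / (8 * 9.109e-31 * 5.5652e-17)
= 1.7321e-20 J
= 0.1081 eV

0.1081


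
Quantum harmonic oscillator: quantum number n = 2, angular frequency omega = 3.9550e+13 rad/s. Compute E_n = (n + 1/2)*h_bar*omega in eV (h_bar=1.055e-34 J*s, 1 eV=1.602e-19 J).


E = (n + 1/2) * h_bar * omega
= (2 + 0.5) * 1.055e-34 * 3.9550e+13
= 2.5 * 4.1725e-21
= 1.0431e-20 J
= 0.0651 eV

0.0651


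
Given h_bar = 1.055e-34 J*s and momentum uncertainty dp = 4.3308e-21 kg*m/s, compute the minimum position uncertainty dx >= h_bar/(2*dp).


dx = h_bar / (2 * dp)
= 1.055e-34 / (2 * 4.3308e-21)
= 1.055e-34 / 8.6616e-21
= 1.2180e-14 m

1.2180e-14


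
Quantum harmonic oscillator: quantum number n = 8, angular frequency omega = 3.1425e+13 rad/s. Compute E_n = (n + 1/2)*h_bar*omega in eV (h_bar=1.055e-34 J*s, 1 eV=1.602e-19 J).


E = (n + 1/2) * h_bar * omega
= (8 + 0.5) * 1.055e-34 * 3.1425e+13
= 8.5 * 3.3153e-21
= 2.8180e-20 J
= 0.1759 eV

0.1759


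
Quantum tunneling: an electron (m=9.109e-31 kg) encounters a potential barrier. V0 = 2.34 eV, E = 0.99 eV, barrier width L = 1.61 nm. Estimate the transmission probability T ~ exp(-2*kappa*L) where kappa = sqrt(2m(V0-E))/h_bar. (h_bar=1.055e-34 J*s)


V0 - E = 1.35 eV = 2.1627e-19 J
kappa = sqrt(2 * m * (V0-E)) / h_bar
= sqrt(2 * 9.109e-31 * 2.1627e-19) / 1.055e-34
= 5.9497e+09 /m
2*kappa*L = 2 * 5.9497e+09 * 1.61e-9
= 19.1581
T = exp(-19.1581) = 4.783581e-09

4.783581e-09


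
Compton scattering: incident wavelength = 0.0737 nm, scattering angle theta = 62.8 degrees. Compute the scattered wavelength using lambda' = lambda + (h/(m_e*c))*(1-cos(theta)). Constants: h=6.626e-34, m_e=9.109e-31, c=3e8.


Compton wavelength: h/(m_e*c) = 2.4247e-12 m
d_lambda = 2.4247e-12 * (1 - cos(62.8 deg))
= 2.4247e-12 * 0.542902
= 1.3164e-12 m = 0.001316 nm
lambda' = 0.0737 + 0.001316
= 0.075016 nm

0.075016


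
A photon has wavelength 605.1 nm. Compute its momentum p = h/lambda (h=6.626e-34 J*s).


p = h / lambda
= 6.626e-34 / (605.1e-9)
= 6.626e-34 / 6.0510e-07
= 1.0950e-27 kg*m/s

1.0950e-27


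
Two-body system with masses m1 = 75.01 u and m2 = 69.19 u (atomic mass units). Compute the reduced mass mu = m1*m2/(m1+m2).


mu = m1 * m2 / (m1 + m2)
= 75.01 * 69.19 / (75.01 + 69.19)
= 5189.9419 / 144.2
= 35.9913 u

35.9913


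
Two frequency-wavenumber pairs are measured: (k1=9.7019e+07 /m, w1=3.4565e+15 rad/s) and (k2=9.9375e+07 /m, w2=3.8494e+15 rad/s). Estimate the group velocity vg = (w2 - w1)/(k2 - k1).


vg = (w2 - w1) / (k2 - k1)
= (3.8494e+15 - 3.4565e+15) / (9.9375e+07 - 9.7019e+07)
= 3.9290e+14 / 2.3560e+06
= 1.6677e+08 m/s

1.6677e+08


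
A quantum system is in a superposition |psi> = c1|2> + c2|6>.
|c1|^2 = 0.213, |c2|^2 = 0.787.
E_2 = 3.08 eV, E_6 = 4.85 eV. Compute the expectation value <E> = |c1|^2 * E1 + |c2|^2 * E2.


<E> = |c1|^2 * E1 + |c2|^2 * E2
= 0.213 * 3.08 + 0.787 * 4.85
= 0.656 + 3.8169
= 4.473 eV

4.473


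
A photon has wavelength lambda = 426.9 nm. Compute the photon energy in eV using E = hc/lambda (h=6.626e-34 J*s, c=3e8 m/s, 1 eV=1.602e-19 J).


E = hc / lambda
= (6.626e-34)(3e8) / (426.9e-9)
= 1.9878e-25 / 4.2690e-07
= 4.6564e-19 J
Converting to eV: 4.6564e-19 / 1.602e-19
= 2.9066 eV

2.9066


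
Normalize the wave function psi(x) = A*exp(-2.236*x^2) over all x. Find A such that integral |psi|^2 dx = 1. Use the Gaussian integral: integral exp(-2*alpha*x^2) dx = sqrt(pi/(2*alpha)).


integral |psi|^2 dx = A^2 * sqrt(pi/(2*alpha)) = 1
A^2 = sqrt(2*alpha/pi)
= sqrt(2 * 2.236 / pi)
= 1.193098
A = sqrt(1.193098)
= 1.0923

1.0923


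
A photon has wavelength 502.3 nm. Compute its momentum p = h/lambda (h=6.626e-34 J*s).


p = h / lambda
= 6.626e-34 / (502.3e-9)
= 6.626e-34 / 5.0230e-07
= 1.3191e-27 kg*m/s

1.3191e-27


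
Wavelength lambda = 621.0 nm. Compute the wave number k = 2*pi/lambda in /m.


k = 2 * pi / lambda
= 6.2832 / (621.0e-9)
= 6.2832 / 6.2100e-07
= 1.0118e+07 /m

1.0118e+07


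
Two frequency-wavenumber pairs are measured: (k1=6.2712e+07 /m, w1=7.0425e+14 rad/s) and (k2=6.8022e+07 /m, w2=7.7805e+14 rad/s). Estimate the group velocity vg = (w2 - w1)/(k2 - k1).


vg = (w2 - w1) / (k2 - k1)
= (7.7805e+14 - 7.0425e+14) / (6.8022e+07 - 6.2712e+07)
= 7.3800e+13 / 5.3100e+06
= 1.3898e+07 m/s

1.3898e+07


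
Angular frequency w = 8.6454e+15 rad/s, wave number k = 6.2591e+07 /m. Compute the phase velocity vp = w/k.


vp = w / k
= 8.6454e+15 / 6.2591e+07
= 1.3813e+08 m/s

1.3813e+08


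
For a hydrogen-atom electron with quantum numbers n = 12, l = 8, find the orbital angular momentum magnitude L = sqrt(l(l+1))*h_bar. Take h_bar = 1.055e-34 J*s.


L = sqrt(l*(l+1)) * h_bar
= sqrt(8 * 9) * 1.055e-34
= sqrt(72) * 1.055e-34
= 8.4853 * 1.055e-34
= 8.9520e-34 J*s

8.9520e-34


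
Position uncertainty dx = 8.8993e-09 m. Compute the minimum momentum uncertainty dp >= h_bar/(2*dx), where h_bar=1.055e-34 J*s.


dp = h_bar / (2 * dx)
= 1.055e-34 / (2 * 8.8993e-09)
= 1.055e-34 / 1.7799e-08
= 5.9274e-27 kg*m/s

5.9274e-27


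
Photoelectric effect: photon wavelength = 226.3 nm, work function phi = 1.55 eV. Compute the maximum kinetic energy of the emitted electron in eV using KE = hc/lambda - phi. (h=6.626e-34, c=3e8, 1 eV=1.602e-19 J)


E_photon = hc / lambda
= (6.626e-34)(3e8) / (226.3e-9)
= 8.7839e-19 J
= 5.4831 eV
KE = E_photon - phi
= 5.4831 - 1.55
= 3.9331 eV

3.9331


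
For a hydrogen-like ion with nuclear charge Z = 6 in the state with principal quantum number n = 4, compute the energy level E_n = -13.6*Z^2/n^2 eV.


E_n = -13.6 * Z^2 / n^2
= -13.6 * 6^2 / 4^2
= -13.6 * 36 / 16
= -30.6 eV

-30.6


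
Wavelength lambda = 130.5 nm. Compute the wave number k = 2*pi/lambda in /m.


k = 2 * pi / lambda
= 6.2832 / (130.5e-9)
= 6.2832 / 1.3050e-07
= 4.8147e+07 /m

4.8147e+07


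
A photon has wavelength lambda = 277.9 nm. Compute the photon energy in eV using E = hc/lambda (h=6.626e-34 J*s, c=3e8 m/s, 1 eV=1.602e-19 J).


E = hc / lambda
= (6.626e-34)(3e8) / (277.9e-9)
= 1.9878e-25 / 2.7790e-07
= 7.1529e-19 J
Converting to eV: 7.1529e-19 / 1.602e-19
= 4.465 eV

4.465


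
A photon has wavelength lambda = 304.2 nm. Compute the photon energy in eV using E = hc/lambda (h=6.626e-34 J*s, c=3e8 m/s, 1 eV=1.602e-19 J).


E = hc / lambda
= (6.626e-34)(3e8) / (304.2e-9)
= 1.9878e-25 / 3.0420e-07
= 6.5345e-19 J
Converting to eV: 6.5345e-19 / 1.602e-19
= 4.079 eV

4.079


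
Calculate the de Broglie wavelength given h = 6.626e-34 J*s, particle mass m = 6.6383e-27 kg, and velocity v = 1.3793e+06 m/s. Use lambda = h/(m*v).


lambda = h / (m * v)
= 6.626e-34 / (6.6383e-27 * 1.3793e+06)
= 6.626e-34 / 9.1562e-21
= 7.2366e-14 m

7.2366e-14


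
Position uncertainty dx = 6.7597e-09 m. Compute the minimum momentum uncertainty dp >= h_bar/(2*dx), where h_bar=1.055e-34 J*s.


dp = h_bar / (2 * dx)
= 1.055e-34 / (2 * 6.7597e-09)
= 1.055e-34 / 1.3519e-08
= 7.8036e-27 kg*m/s

7.8036e-27


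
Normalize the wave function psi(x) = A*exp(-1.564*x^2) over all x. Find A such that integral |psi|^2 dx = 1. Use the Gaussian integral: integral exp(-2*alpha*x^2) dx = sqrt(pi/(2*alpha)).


integral |psi|^2 dx = A^2 * sqrt(pi/(2*alpha)) = 1
A^2 = sqrt(2*alpha/pi)
= sqrt(2 * 1.564 / pi)
= 0.997834
A = sqrt(0.997834)
= 0.9989

0.9989


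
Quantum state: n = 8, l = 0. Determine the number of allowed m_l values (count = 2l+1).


m_l ranges from -l to +l in integer steps
So m_l goes from -0 to +0
Count = 2l + 1 = 2*0 + 1
= 1

1


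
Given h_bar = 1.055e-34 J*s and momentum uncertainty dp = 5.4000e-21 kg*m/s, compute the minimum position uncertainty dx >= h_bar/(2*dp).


dx = h_bar / (2 * dp)
= 1.055e-34 / (2 * 5.4000e-21)
= 1.055e-34 / 1.0800e-20
= 9.7685e-15 m

9.7685e-15


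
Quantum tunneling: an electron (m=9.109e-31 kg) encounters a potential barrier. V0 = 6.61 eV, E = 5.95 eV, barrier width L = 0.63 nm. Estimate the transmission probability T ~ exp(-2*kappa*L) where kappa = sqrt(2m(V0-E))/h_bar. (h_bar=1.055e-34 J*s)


V0 - E = 0.66 eV = 1.0573e-19 J
kappa = sqrt(2 * m * (V0-E)) / h_bar
= sqrt(2 * 9.109e-31 * 1.0573e-19) / 1.055e-34
= 4.1601e+09 /m
2*kappa*L = 2 * 4.1601e+09 * 0.63e-9
= 5.2417
T = exp(-5.2417) = 5.291286e-03

5.291286e-03


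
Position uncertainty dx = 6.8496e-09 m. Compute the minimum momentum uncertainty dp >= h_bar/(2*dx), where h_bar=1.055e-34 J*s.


dp = h_bar / (2 * dx)
= 1.055e-34 / (2 * 6.8496e-09)
= 1.055e-34 / 1.3699e-08
= 7.7012e-27 kg*m/s

7.7012e-27


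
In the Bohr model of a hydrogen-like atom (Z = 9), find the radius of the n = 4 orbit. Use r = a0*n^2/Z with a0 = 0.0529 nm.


r = a0 * n^2 / Z
= 0.0529 * 4^2 / 9
= 0.0529 * 16 / 9
= 0.094 nm

0.094


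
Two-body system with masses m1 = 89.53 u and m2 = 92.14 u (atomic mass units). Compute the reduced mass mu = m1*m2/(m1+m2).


mu = m1 * m2 / (m1 + m2)
= 89.53 * 92.14 / (89.53 + 92.14)
= 8249.2942 / 181.67
= 45.4081 u

45.4081


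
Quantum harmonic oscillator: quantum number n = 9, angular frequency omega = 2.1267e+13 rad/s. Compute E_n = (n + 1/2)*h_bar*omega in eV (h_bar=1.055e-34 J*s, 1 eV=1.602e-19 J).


E = (n + 1/2) * h_bar * omega
= (9 + 0.5) * 1.055e-34 * 2.1267e+13
= 9.5 * 2.2437e-21
= 2.1315e-20 J
= 0.1331 eV

0.1331


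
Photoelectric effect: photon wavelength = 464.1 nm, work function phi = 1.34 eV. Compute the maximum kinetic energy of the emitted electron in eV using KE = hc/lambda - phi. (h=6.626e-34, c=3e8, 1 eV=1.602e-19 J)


E_photon = hc / lambda
= (6.626e-34)(3e8) / (464.1e-9)
= 4.2831e-19 J
= 2.6736 eV
KE = E_photon - phi
= 2.6736 - 1.34
= 1.3336 eV

1.3336


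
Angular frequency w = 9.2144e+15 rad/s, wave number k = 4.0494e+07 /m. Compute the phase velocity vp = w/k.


vp = w / k
= 9.2144e+15 / 4.0494e+07
= 2.2755e+08 m/s

2.2755e+08


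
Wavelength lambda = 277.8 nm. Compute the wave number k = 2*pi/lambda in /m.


k = 2 * pi / lambda
= 6.2832 / (277.8e-9)
= 6.2832 / 2.7780e-07
= 2.2618e+07 /m

2.2618e+07


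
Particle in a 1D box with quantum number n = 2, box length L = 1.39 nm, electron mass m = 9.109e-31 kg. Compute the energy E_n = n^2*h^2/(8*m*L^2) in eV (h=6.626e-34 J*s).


E = n^2 * h^2 / (8 * m * L^2)
= 2^2 * (6.626e-34)^2 / (8 * 9.109e-31 * (1.39e-9)^2)
= 4 * 4.3904e-67 / (8 * 9.109e-31 * 1.9321e-18)
= 1.2473e-19 J
= 0.7786 eV

0.7786


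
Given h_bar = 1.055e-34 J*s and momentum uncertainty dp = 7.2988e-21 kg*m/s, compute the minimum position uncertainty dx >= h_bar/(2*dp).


dx = h_bar / (2 * dp)
= 1.055e-34 / (2 * 7.2988e-21)
= 1.055e-34 / 1.4598e-20
= 7.2272e-15 m

7.2272e-15


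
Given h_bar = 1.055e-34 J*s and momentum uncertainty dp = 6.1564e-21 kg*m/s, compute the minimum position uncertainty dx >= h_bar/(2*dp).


dx = h_bar / (2 * dp)
= 1.055e-34 / (2 * 6.1564e-21)
= 1.055e-34 / 1.2313e-20
= 8.5683e-15 m

8.5683e-15


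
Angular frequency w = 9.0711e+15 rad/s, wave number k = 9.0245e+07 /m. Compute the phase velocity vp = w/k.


vp = w / k
= 9.0711e+15 / 9.0245e+07
= 1.0052e+08 m/s

1.0052e+08


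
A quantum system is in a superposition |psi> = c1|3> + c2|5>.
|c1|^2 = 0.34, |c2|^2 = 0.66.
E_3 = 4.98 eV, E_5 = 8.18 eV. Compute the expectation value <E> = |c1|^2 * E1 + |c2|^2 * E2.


<E> = |c1|^2 * E1 + |c2|^2 * E2
= 0.34 * 4.98 + 0.66 * 8.18
= 1.6932 + 5.3988
= 7.092 eV

7.092


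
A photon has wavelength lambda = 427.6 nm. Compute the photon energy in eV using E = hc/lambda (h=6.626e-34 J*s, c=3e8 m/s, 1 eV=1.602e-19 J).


E = hc / lambda
= (6.626e-34)(3e8) / (427.6e-9)
= 1.9878e-25 / 4.2760e-07
= 4.6487e-19 J
Converting to eV: 4.6487e-19 / 1.602e-19
= 2.9018 eV

2.9018


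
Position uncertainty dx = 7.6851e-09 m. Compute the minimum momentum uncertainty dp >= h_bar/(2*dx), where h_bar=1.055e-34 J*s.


dp = h_bar / (2 * dx)
= 1.055e-34 / (2 * 7.6851e-09)
= 1.055e-34 / 1.5370e-08
= 6.8639e-27 kg*m/s

6.8639e-27


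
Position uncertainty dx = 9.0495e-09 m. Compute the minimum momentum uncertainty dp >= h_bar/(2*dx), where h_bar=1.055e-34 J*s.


dp = h_bar / (2 * dx)
= 1.055e-34 / (2 * 9.0495e-09)
= 1.055e-34 / 1.8099e-08
= 5.8291e-27 kg*m/s

5.8291e-27


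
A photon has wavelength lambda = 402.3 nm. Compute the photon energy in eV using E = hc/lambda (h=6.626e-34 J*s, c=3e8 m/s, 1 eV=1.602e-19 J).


E = hc / lambda
= (6.626e-34)(3e8) / (402.3e-9)
= 1.9878e-25 / 4.0230e-07
= 4.9411e-19 J
Converting to eV: 4.9411e-19 / 1.602e-19
= 3.0843 eV

3.0843


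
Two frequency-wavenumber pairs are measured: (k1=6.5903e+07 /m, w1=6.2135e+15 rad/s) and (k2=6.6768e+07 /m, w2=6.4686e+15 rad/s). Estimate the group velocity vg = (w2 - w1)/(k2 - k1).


vg = (w2 - w1) / (k2 - k1)
= (6.4686e+15 - 6.2135e+15) / (6.6768e+07 - 6.5903e+07)
= 2.5510e+14 / 8.6500e+05
= 2.9491e+08 m/s

2.9491e+08


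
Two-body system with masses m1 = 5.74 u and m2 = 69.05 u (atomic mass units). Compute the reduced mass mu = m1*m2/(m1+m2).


mu = m1 * m2 / (m1 + m2)
= 5.74 * 69.05 / (5.74 + 69.05)
= 396.347 / 74.79
= 5.2995 u

5.2995


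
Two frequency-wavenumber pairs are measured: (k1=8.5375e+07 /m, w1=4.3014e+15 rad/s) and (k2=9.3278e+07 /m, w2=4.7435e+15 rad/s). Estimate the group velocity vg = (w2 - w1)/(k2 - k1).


vg = (w2 - w1) / (k2 - k1)
= (4.7435e+15 - 4.3014e+15) / (9.3278e+07 - 8.5375e+07)
= 4.4210e+14 / 7.9030e+06
= 5.5941e+07 m/s

5.5941e+07


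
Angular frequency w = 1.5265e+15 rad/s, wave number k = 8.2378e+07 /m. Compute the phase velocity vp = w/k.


vp = w / k
= 1.5265e+15 / 8.2378e+07
= 1.8530e+07 m/s

1.8530e+07


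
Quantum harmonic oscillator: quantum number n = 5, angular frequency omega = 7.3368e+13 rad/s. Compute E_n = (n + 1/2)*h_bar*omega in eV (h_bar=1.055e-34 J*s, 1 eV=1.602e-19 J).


E = (n + 1/2) * h_bar * omega
= (5 + 0.5) * 1.055e-34 * 7.3368e+13
= 5.5 * 7.7403e-21
= 4.2572e-20 J
= 0.2657 eV

0.2657


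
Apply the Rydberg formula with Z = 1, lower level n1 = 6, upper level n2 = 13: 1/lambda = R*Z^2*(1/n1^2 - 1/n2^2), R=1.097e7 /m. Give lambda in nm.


1/lambda = R * Z^2 * (1/n1^2 - 1/n2^2)
= 1.097e7 * 1^2 * (1/6^2 - 1/13^2)
= 1.097e7 * 1 * (0.027778 - 0.005917)
= 2.3981e+05 /m
lambda = 1 / 2.3981e+05
= 4169.9509 nm

4169.9509


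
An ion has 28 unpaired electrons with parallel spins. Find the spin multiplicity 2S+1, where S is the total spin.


Total spin S = N * (1/2) = 28 * 0.5 = 14.0
Spin multiplicity = 2S + 1
= 2 * 14.0 + 1
= 29

29


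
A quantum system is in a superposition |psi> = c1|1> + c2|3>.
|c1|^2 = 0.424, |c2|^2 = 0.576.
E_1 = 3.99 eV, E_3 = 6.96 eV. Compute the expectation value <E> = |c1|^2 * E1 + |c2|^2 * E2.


<E> = |c1|^2 * E1 + |c2|^2 * E2
= 0.424 * 3.99 + 0.576 * 6.96
= 1.6918 + 4.009
= 5.7007 eV

5.7007


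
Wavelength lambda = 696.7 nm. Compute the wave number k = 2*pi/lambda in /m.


k = 2 * pi / lambda
= 6.2832 / (696.7e-9)
= 6.2832 / 6.9670e-07
= 9.0185e+06 /m

9.0185e+06


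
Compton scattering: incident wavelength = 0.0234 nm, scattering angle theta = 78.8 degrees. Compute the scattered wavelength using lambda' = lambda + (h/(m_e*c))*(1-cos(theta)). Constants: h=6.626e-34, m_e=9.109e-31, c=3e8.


Compton wavelength: h/(m_e*c) = 2.4247e-12 m
d_lambda = 2.4247e-12 * (1 - cos(78.8 deg))
= 2.4247e-12 * 0.805766
= 1.9537e-12 m = 0.001954 nm
lambda' = 0.0234 + 0.001954
= 0.025354 nm

0.025354


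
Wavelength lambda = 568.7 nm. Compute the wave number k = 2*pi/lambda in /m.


k = 2 * pi / lambda
= 6.2832 / (568.7e-9)
= 6.2832 / 5.6870e-07
= 1.1048e+07 /m

1.1048e+07


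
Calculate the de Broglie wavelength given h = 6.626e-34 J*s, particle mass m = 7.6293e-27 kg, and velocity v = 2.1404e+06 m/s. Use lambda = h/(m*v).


lambda = h / (m * v)
= 6.626e-34 / (7.6293e-27 * 2.1404e+06)
= 6.626e-34 / 1.6330e-20
= 4.0576e-14 m

4.0576e-14


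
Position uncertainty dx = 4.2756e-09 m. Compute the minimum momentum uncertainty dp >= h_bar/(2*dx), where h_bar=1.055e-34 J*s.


dp = h_bar / (2 * dx)
= 1.055e-34 / (2 * 4.2756e-09)
= 1.055e-34 / 8.5512e-09
= 1.2337e-26 kg*m/s

1.2337e-26


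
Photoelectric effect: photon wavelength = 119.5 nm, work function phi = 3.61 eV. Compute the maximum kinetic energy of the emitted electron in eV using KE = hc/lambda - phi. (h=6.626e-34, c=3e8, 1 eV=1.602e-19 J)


E_photon = hc / lambda
= (6.626e-34)(3e8) / (119.5e-9)
= 1.6634e-18 J
= 10.3835 eV
KE = E_photon - phi
= 10.3835 - 3.61
= 6.7735 eV

6.7735


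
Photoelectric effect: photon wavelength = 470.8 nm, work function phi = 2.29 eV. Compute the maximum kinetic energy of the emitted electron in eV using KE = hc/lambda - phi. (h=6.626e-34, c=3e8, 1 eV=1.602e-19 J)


E_photon = hc / lambda
= (6.626e-34)(3e8) / (470.8e-9)
= 4.2222e-19 J
= 2.6356 eV
KE = E_photon - phi
= 2.6356 - 2.29
= 0.3456 eV

0.3456


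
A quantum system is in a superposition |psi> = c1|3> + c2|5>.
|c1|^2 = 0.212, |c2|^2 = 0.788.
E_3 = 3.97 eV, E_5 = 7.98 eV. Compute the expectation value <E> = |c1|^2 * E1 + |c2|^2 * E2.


<E> = |c1|^2 * E1 + |c2|^2 * E2
= 0.212 * 3.97 + 0.788 * 7.98
= 0.8416 + 6.2882
= 7.1299 eV

7.1299


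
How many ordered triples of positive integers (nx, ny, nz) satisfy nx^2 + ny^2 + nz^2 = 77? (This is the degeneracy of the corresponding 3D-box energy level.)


Enumerate all (nx, ny, nz) with nx^2 + ny^2 + nz^2 = 77:
(2,3,8)
(2,8,3)
(3,2,8)
(3,8,2)
(4,5,6)
(4,6,5)
(5,4,6)
(5,6,4)
(6,4,5)
(6,5,4)
(8,2,3)
(8,3,2)
Total degeneracy = 12

12


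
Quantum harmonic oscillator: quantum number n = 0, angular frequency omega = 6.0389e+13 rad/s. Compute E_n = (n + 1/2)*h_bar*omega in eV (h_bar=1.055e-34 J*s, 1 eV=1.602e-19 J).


E = (n + 1/2) * h_bar * omega
= (0 + 0.5) * 1.055e-34 * 6.0389e+13
= 0.5 * 6.3710e-21
= 3.1855e-21 J
= 0.0199 eV

0.0199


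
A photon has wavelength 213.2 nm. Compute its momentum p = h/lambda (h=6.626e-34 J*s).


p = h / lambda
= 6.626e-34 / (213.2e-9)
= 6.626e-34 / 2.1320e-07
= 3.1079e-27 kg*m/s

3.1079e-27


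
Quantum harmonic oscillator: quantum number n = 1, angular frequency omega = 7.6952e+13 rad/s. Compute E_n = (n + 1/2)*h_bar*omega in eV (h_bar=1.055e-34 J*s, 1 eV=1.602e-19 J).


E = (n + 1/2) * h_bar * omega
= (1 + 0.5) * 1.055e-34 * 7.6952e+13
= 1.5 * 8.1184e-21
= 1.2178e-20 J
= 0.076 eV

0.076


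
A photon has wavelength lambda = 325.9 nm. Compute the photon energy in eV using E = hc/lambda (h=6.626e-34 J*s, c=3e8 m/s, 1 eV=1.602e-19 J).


E = hc / lambda
= (6.626e-34)(3e8) / (325.9e-9)
= 1.9878e-25 / 3.2590e-07
= 6.0994e-19 J
Converting to eV: 6.0994e-19 / 1.602e-19
= 3.8074 eV

3.8074


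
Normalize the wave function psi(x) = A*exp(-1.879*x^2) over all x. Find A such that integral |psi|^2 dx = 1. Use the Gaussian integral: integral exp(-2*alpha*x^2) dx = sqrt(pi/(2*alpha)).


integral |psi|^2 dx = A^2 * sqrt(pi/(2*alpha)) = 1
A^2 = sqrt(2*alpha/pi)
= sqrt(2 * 1.879 / pi)
= 1.093713
A = sqrt(1.093713)
= 1.0458

1.0458


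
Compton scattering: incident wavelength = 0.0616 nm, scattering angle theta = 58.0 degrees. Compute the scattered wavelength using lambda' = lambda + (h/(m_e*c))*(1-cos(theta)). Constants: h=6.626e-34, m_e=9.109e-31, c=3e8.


Compton wavelength: h/(m_e*c) = 2.4247e-12 m
d_lambda = 2.4247e-12 * (1 - cos(58.0 deg))
= 2.4247e-12 * 0.470081
= 1.1398e-12 m = 0.00114 nm
lambda' = 0.0616 + 0.00114
= 0.06274 nm

0.06274


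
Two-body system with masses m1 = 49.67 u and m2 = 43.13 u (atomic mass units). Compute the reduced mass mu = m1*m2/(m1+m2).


mu = m1 * m2 / (m1 + m2)
= 49.67 * 43.13 / (49.67 + 43.13)
= 2142.2671 / 92.8
= 23.0848 u

23.0848


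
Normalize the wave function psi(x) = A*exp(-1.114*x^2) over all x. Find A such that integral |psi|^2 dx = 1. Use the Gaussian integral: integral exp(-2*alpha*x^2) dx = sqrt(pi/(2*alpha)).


integral |psi|^2 dx = A^2 * sqrt(pi/(2*alpha)) = 1
A^2 = sqrt(2*alpha/pi)
= sqrt(2 * 1.114 / pi)
= 0.842137
A = sqrt(0.842137)
= 0.9177

0.9177


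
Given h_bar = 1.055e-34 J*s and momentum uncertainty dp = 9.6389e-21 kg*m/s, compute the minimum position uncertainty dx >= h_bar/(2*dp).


dx = h_bar / (2 * dp)
= 1.055e-34 / (2 * 9.6389e-21)
= 1.055e-34 / 1.9278e-20
= 5.4726e-15 m

5.4726e-15


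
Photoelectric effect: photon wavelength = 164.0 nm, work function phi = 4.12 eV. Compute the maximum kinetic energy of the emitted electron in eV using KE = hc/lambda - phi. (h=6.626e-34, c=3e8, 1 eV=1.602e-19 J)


E_photon = hc / lambda
= (6.626e-34)(3e8) / (164.0e-9)
= 1.2121e-18 J
= 7.566 eV
KE = E_photon - phi
= 7.566 - 4.12
= 3.446 eV

3.446


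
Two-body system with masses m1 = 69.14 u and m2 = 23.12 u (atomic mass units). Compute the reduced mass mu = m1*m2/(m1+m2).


mu = m1 * m2 / (m1 + m2)
= 69.14 * 23.12 / (69.14 + 23.12)
= 1598.5168 / 92.26
= 17.3262 u

17.3262


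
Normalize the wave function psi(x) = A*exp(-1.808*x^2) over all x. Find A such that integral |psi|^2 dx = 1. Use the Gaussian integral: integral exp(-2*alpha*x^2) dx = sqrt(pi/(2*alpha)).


integral |psi|^2 dx = A^2 * sqrt(pi/(2*alpha)) = 1
A^2 = sqrt(2*alpha/pi)
= sqrt(2 * 1.808 / pi)
= 1.072851
A = sqrt(1.072851)
= 1.0358

1.0358


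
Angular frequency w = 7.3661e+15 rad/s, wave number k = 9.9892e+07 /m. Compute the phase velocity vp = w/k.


vp = w / k
= 7.3661e+15 / 9.9892e+07
= 7.3741e+07 m/s

7.3741e+07


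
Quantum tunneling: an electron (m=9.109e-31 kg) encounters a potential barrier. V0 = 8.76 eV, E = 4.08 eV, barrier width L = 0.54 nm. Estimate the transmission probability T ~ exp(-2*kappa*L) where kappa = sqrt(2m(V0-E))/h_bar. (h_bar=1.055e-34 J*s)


V0 - E = 4.68 eV = 7.4974e-19 J
kappa = sqrt(2 * m * (V0-E)) / h_bar
= sqrt(2 * 9.109e-31 * 7.4974e-19) / 1.055e-34
= 1.1078e+10 /m
2*kappa*L = 2 * 1.1078e+10 * 0.54e-9
= 11.964
T = exp(-11.964) = 6.369535e-06

6.369535e-06


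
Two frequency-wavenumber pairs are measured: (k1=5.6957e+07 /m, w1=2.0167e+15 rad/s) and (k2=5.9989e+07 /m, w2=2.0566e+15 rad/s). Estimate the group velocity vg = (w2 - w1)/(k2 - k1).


vg = (w2 - w1) / (k2 - k1)
= (2.0566e+15 - 2.0167e+15) / (5.9989e+07 - 5.6957e+07)
= 3.9900e+13 / 3.0320e+06
= 1.3160e+07 m/s

1.3160e+07


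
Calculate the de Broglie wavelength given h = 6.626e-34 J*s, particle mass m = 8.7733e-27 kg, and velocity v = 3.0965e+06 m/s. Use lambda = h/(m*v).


lambda = h / (m * v)
= 6.626e-34 / (8.7733e-27 * 3.0965e+06)
= 6.626e-34 / 2.7167e-20
= 2.4390e-14 m

2.4390e-14


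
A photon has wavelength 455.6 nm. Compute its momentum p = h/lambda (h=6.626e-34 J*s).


p = h / lambda
= 6.626e-34 / (455.6e-9)
= 6.626e-34 / 4.5560e-07
= 1.4543e-27 kg*m/s

1.4543e-27


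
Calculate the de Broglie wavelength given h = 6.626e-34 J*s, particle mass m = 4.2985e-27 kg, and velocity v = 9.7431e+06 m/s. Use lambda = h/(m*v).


lambda = h / (m * v)
= 6.626e-34 / (4.2985e-27 * 9.7431e+06)
= 6.626e-34 / 4.1881e-20
= 1.5821e-14 m

1.5821e-14


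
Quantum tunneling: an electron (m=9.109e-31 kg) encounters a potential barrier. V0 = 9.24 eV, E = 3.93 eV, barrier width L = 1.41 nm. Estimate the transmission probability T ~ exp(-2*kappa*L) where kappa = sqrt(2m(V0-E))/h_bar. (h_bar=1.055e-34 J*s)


V0 - E = 5.31 eV = 8.5066e-19 J
kappa = sqrt(2 * m * (V0-E)) / h_bar
= sqrt(2 * 9.109e-31 * 8.5066e-19) / 1.055e-34
= 1.1800e+10 /m
2*kappa*L = 2 * 1.1800e+10 * 1.41e-9
= 33.2756
T = exp(-33.2756) = 3.536741e-15

3.536741e-15


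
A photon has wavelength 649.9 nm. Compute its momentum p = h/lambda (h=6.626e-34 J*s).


p = h / lambda
= 6.626e-34 / (649.9e-9)
= 6.626e-34 / 6.4990e-07
= 1.0195e-27 kg*m/s

1.0195e-27


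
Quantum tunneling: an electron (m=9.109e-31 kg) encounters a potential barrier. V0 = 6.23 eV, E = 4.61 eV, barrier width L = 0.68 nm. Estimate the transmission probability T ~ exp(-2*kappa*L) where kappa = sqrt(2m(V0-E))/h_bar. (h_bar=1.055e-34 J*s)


V0 - E = 1.62 eV = 2.5952e-19 J
kappa = sqrt(2 * m * (V0-E)) / h_bar
= sqrt(2 * 9.109e-31 * 2.5952e-19) / 1.055e-34
= 6.5176e+09 /m
2*kappa*L = 2 * 6.5176e+09 * 0.68e-9
= 8.8639
T = exp(-8.8639) = 1.414005e-04

1.414005e-04


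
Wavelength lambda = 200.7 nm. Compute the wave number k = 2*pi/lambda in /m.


k = 2 * pi / lambda
= 6.2832 / (200.7e-9)
= 6.2832 / 2.0070e-07
= 3.1306e+07 /m

3.1306e+07


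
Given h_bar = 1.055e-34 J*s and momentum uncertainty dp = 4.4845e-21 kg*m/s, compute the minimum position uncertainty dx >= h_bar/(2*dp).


dx = h_bar / (2 * dp)
= 1.055e-34 / (2 * 4.4845e-21)
= 1.055e-34 / 8.9690e-21
= 1.1763e-14 m

1.1763e-14


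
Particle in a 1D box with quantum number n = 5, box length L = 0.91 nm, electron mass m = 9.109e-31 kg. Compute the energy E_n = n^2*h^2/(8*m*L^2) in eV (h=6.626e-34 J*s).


E = n^2 * h^2 / (8 * m * L^2)
= 5^2 * (6.626e-34)^2 / (8 * 9.109e-31 * (0.91e-9)^2)
= 25 * 4.3904e-67 / (8 * 9.109e-31 * 8.2810e-19)
= 1.8189e-18 J
= 11.3537 eV

11.3537


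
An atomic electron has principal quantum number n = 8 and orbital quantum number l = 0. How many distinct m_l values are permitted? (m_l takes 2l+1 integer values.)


m_l ranges from -l to +l in integer steps
So m_l goes from -0 to +0
Count = 2l + 1 = 2*0 + 1
= 1

1


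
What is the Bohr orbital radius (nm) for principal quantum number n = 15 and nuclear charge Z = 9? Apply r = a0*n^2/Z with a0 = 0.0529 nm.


r = a0 * n^2 / Z
= 0.0529 * 15^2 / 9
= 0.0529 * 225 / 9
= 1.3225 nm

1.3225


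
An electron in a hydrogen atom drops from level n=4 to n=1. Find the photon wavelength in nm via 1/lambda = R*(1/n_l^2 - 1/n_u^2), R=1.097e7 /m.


1/lambda = R * (1/n_l^2 - 1/n_u^2)
= 1.097e7 * (1/1^2 - 1/4^2)
= 1.097e7 * (1.0 - 0.0625)
= 1.097e7 * 0.9375
= 1.0284e+07 /m
lambda = 1 / 1.0284e+07 = 97.2349 nm

97.2349


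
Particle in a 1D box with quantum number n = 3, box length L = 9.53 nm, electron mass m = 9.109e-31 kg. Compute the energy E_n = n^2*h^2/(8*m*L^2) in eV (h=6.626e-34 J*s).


E = n^2 * h^2 / (8 * m * L^2)
= 3^2 * (6.626e-34)^2 / (8 * 9.109e-31 * (9.53e-9)^2)
= 9 * 4.3904e-67 / (8 * 9.109e-31 * 9.0821e-17)
= 5.9703e-21 J
= 0.0373 eV

0.0373


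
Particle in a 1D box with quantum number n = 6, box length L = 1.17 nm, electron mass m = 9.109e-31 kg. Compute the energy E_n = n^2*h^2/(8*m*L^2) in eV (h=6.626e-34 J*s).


E = n^2 * h^2 / (8 * m * L^2)
= 6^2 * (6.626e-34)^2 / (8 * 9.109e-31 * (1.17e-9)^2)
= 36 * 4.3904e-67 / (8 * 9.109e-31 * 1.3689e-18)
= 1.5844e-18 J
= 9.8903 eV

9.8903


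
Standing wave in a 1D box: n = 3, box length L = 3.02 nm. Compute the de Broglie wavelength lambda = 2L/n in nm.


lambda = 2L / n
= 2 * 3.02 / 3
= 6.04 / 3
= 2.0133 nm

2.0133


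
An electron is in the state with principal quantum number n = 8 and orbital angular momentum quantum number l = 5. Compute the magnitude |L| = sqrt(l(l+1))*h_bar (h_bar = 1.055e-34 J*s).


L = sqrt(l*(l+1)) * h_bar
= sqrt(5 * 6) * 1.055e-34
= sqrt(30) * 1.055e-34
= 5.4772 * 1.055e-34
= 5.7785e-34 J*s

5.7785e-34


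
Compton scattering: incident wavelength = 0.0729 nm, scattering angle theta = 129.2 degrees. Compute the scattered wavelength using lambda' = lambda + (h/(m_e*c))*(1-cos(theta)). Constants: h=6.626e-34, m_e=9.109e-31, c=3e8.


Compton wavelength: h/(m_e*c) = 2.4247e-12 m
d_lambda = 2.4247e-12 * (1 - cos(129.2 deg))
= 2.4247e-12 * 1.632029
= 3.9572e-12 m = 0.003957 nm
lambda' = 0.0729 + 0.003957
= 0.076857 nm

0.076857


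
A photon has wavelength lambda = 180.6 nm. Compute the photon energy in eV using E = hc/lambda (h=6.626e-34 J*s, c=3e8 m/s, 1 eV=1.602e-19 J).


E = hc / lambda
= (6.626e-34)(3e8) / (180.6e-9)
= 1.9878e-25 / 1.8060e-07
= 1.1007e-18 J
Converting to eV: 1.1007e-18 / 1.602e-19
= 6.8706 eV

6.8706


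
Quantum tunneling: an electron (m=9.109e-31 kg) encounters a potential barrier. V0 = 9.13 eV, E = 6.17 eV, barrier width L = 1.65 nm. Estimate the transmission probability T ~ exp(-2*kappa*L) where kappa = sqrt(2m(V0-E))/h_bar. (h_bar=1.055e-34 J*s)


V0 - E = 2.96 eV = 4.7419e-19 J
kappa = sqrt(2 * m * (V0-E)) / h_bar
= sqrt(2 * 9.109e-31 * 4.7419e-19) / 1.055e-34
= 8.8100e+09 /m
2*kappa*L = 2 * 8.8100e+09 * 1.65e-9
= 29.0729
T = exp(-29.0729) = 2.364737e-13

2.364737e-13


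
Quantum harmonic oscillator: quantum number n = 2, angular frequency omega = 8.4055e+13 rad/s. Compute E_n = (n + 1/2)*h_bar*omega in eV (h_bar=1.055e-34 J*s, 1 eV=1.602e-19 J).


E = (n + 1/2) * h_bar * omega
= (2 + 0.5) * 1.055e-34 * 8.4055e+13
= 2.5 * 8.8678e-21
= 2.2170e-20 J
= 0.1384 eV

0.1384


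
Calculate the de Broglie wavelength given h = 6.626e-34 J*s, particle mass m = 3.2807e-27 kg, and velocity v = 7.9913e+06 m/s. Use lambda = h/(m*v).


lambda = h / (m * v)
= 6.626e-34 / (3.2807e-27 * 7.9913e+06)
= 6.626e-34 / 2.6217e-20
= 2.5274e-14 m

2.5274e-14


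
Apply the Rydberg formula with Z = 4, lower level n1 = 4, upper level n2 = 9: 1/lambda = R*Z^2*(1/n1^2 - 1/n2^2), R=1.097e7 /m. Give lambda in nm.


1/lambda = R * Z^2 * (1/n1^2 - 1/n2^2)
= 1.097e7 * 4^2 * (1/4^2 - 1/9^2)
= 1.097e7 * 16 * (0.0625 - 0.012346)
= 8.8031e+06 /m
lambda = 1 / 8.8031e+06
= 113.5965 nm

113.5965
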